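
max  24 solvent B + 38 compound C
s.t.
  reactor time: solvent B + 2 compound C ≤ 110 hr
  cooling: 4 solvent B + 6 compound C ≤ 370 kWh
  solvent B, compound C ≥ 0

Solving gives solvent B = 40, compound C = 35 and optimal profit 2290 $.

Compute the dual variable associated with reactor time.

Both reactor time and cooling are binding at x*.
From A_Bᵀ y = c: 1·y_reactor time + 4·y_cooling = 24; 2·y_reactor time + 6·y_cooling = 38.
→ y_reactor time = 4 and y_cooling = 5.
Shadow price of reactor time = 4.

4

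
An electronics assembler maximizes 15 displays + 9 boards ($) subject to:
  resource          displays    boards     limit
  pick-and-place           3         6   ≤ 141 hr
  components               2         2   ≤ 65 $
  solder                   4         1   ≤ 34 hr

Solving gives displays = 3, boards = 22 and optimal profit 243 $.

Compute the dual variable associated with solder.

3

At the optimum: pick-and-place uses 141 of 141 (binding); components uses 50 of 65 (slack = 15); solder uses 34 of 34 (binding).
Slack constraints have shadow price 0 (complementary slackness).
The binding rows give the dual system: 3·y_pick-and-place + 4·y_solder = 15 and 6·y_pick-and-place + 1·y_solder = 9.
Solving: y_pick-and-place = 1, y_solder = 3.
Shadow price of solder = 3.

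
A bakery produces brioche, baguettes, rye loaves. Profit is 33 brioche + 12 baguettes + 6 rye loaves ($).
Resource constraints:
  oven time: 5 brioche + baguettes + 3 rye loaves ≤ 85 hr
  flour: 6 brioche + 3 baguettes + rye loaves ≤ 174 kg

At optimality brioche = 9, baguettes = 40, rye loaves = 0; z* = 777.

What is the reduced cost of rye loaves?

Both oven time and flour are binding at x*.
The binding rows give the dual system: 5·y_oven time + 6·y_flour = 33 and 1·y_oven time + 3·y_flour = 12.
Solving: y_oven time = 3, y_flour = 3.
Reduced cost of rye loaves: c₃ − yᵀa₃ = 6 − (3·3 + 3·1) = 6 − 12 = -6.

-6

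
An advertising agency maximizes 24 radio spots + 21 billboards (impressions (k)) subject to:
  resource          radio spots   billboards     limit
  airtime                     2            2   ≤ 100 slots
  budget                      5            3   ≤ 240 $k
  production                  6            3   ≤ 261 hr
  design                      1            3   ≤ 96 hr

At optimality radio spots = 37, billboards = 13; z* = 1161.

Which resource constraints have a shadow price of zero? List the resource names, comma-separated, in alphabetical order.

airtime: 100/100 (binding)
budget: 224/240 (slack 16)
production: 261/261 (binding)
design: 76/96 (slack 20)
By complementary slackness, a constraint with positive slack has shadow price 0 → budget, design.

budget, design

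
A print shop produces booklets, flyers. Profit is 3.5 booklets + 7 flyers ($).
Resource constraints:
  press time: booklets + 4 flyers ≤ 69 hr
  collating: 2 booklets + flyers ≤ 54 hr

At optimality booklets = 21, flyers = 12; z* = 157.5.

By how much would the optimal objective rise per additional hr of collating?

Both press time and collating are binding at x*.
From A_Bᵀ y = c: 1·y_press time + 2·y_collating = 3.5; 4·y_press time + 1·y_collating = 7.
This yields shadow prices y_press time = 1.5, y_collating = 1.
Shadow price of collating = 1.

1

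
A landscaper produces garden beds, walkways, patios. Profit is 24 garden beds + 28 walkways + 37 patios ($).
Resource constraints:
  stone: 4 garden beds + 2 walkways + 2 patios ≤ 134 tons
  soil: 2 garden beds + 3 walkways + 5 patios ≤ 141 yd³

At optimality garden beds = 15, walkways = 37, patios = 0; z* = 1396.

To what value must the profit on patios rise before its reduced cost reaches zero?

At the optimum: stone uses 134 of 134 (binding); soil uses 141 of 141 (binding).
The binding rows give the dual system: 4·y_stone + 2·y_soil = 24 and 2·y_stone + 3·y_soil = 28.
This yields shadow prices y_stone = 2, y_soil = 8.
patios enters the basis when its profit ≥ yᵀa₃ = 2·2 + 8·5 = 44.

44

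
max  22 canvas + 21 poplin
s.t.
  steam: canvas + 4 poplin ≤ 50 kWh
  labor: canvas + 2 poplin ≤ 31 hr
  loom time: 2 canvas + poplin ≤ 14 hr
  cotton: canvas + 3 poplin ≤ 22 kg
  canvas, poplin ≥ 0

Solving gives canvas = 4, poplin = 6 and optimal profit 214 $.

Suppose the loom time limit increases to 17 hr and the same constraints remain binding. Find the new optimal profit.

241

Check each constraint at x*: steam 28/50 (slack 22); labor 16/31 (slack 15); loom time 14/14 (tight); cotton 22/22 (tight).
By complementary slackness, y = 0 for the non-binding constraints.
From A_Bᵀ y = c: 2·y_loom time + 1·y_cotton = 22; 1·y_loom time + 3·y_cotton = 21.
→ y_loom time = 9 and y_cotton = 4.
Δz = y_loom time·Δb = 9 × (3) = 27, so new z* = 214 + 27 = 241.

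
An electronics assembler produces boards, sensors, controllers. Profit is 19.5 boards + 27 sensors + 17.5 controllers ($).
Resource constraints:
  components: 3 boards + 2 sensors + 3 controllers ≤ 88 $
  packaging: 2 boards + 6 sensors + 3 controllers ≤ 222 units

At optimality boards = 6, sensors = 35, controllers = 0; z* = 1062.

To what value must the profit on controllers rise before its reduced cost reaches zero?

Check each constraint at x*: components 88/88 (tight); packaging 222/222 (tight).
The binding rows give the dual system: 3·y_components + 2·y_packaging = 19.5 and 2·y_components + 6·y_packaging = 27.
Solving: y_components = 4.5, y_packaging = 3.
controllers enters the basis when its profit ≥ yᵀa₃ = 4.5·3 + 3·3 = 22.5.

22.5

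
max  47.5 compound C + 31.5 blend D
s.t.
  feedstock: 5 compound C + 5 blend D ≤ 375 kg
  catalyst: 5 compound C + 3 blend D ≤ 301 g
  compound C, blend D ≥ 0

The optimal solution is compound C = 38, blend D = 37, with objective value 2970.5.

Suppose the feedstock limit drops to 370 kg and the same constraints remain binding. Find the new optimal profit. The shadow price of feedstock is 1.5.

Δb = -5, so new z* = 2970.5 + (1.5)·(-5) = 2970.5 − 7.5 = 2963.

2963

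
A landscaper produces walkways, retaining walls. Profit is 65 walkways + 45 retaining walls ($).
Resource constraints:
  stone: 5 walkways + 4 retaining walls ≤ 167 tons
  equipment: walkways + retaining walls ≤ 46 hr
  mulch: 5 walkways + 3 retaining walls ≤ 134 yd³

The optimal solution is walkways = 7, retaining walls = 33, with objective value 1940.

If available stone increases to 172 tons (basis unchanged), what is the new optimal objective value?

1970

At the optimum: stone uses 167 of 167 (binding); equipment uses 40 of 46 (slack = 6); mulch uses 134 of 134 (binding).
Slack constraints have shadow price 0 (complementary slackness).
From A_Bᵀ y = c: 5·y_stone + 5·y_mulch = 65; 4·y_stone + 3·y_mulch = 45.
This yields shadow prices y_stone = 6, y_mulch = 7.
Δz = y_stone·Δb = 6 × (5) = 30, so new z* = 1940 + 30 = 1970.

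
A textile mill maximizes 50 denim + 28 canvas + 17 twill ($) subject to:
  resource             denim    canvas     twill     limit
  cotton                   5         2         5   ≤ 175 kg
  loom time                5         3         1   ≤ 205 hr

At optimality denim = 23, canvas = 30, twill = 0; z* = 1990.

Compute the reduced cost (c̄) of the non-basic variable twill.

Check each constraint at x*: cotton 175/175 (tight); loom time 205/205 (tight).
Dual feasibility on the basic columns requires 5·y_cotton + 5·y_loom time = 50, 2·y_cotton + 3·y_loom time = 28.
Solving: y_cotton = 2, y_loom time = 8.
Reduced cost of twill: c₃ − yᵀa₃ = 17 − (2·5 + 8·1) = 17 − 18 = -1.

-1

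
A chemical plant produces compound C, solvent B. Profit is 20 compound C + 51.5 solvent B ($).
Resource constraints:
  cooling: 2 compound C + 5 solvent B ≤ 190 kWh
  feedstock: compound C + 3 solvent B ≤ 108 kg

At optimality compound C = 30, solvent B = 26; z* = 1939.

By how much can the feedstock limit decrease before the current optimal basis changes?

13

Binding constraints: cooling, feedstock. The basis is B = [[2,5],[1,3]] with det 1.
Per unit decrease in feedstock, x* moves by d = (5, -2).
The basis stays optimal until solvent B reaches 0; allowable decrease = 13 kg.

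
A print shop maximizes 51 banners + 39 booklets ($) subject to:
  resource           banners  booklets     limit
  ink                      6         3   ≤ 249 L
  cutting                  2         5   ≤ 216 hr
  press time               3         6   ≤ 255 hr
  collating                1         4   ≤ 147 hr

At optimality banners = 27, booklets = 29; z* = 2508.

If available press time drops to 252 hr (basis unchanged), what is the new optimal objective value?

At the optimum: ink uses 249 of 249 (binding); cutting uses 199 of 216 (slack = 17); press time uses 255 of 255 (binding); collating uses 143 of 147 (slack = 4).
Since cutting, collating are not tight, their duals are 0.
From A_Bᵀ y = c: 6·y_ink + 3·y_press time = 51; 3·y_ink + 6·y_press time = 39.
Solving: y_ink = 7, y_press time = 3.
Δz = y_press time·Δb = 3 × (-3) = -9, so new z* = 2508 − 9 = 2499.

2499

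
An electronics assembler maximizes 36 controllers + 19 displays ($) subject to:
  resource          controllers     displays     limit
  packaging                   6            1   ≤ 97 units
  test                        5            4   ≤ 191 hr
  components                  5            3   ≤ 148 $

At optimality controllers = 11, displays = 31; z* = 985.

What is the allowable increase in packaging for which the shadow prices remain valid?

Binding constraints: packaging, components. The basis is B = [[6,1],[5,3]] with det 13.
Per unit increase in packaging, x* moves by d = (0.2308, -0.3846).
The basis stays optimal until displays reaches 0; allowable increase = 80.6 units.

80.6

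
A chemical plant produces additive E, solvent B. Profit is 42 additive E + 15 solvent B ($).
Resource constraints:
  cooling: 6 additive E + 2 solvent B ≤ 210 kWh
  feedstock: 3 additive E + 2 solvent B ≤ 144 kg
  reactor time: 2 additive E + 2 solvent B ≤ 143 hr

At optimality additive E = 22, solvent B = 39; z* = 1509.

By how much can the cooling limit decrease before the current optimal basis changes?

Binding constraints: cooling, feedstock. The basis is B = [[6,2],[3,2]] with det 6.
Per unit decrease in cooling, x* moves by d = (-0.3333, 0.5).
The basis stays optimal until reactor time becomes binding; allowable decrease = 63 kWh.

63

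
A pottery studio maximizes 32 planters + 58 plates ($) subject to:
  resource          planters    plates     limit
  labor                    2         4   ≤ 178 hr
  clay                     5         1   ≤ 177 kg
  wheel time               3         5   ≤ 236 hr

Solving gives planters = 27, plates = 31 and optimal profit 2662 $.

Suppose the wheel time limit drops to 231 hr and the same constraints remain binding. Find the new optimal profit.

Check each constraint at x*: labor 178/178 (tight); clay 166/177 (slack 11); wheel time 236/236 (tight).
By complementary slackness, y = 0 for the non-binding constraint.
From A_Bᵀ y = c: 2·y_labor + 3·y_wheel time = 32; 4·y_labor + 5·y_wheel time = 58.
→ y_labor = 7 and y_wheel time = 6.
Δz = y_wheel time·Δb = 6 × (-5) = -30, so new z* = 2662 − 30 = 2632.

2632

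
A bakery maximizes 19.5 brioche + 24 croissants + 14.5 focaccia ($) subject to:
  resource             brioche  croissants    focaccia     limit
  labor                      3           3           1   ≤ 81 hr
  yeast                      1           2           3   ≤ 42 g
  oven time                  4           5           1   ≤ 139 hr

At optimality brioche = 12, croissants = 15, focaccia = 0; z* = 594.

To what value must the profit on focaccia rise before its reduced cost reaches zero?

At the optimum: labor uses 81 of 81 (binding); yeast uses 42 of 42 (binding); oven time uses 123 of 139 (slack = 16).
Since oven time is not tight, its dual is 0.
Dual feasibility on the basic columns requires 3·y_labor + 1·y_yeast = 19.5, 3·y_labor + 2·y_yeast = 24.
Solving: y_labor = 5, y_yeast = 4.5.
focaccia enters the basis when its profit ≥ yᵀa₃ = 5·1 + 4.5·3 = 18.5.

18.5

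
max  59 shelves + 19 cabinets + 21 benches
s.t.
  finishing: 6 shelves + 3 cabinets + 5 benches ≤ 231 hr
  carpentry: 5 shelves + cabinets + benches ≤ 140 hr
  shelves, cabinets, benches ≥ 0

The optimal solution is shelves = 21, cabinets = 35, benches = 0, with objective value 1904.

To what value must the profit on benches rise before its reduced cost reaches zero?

27

At the optimum: finishing uses 231 of 231 (binding); carpentry uses 140 of 140 (binding).
The binding rows give the dual system: 6·y_finishing + 5·y_carpentry = 59 and 3·y_finishing + 1·y_carpentry = 19.
Solving: y_finishing = 4, y_carpentry = 7.
benches enters the basis when its profit ≥ yᵀa₃ = 4·5 + 7·1 = 27.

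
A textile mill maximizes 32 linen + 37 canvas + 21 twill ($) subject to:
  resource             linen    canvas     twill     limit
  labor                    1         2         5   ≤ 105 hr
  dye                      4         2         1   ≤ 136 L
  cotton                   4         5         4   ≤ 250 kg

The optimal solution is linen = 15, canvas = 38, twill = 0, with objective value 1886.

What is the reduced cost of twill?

-8

Check each constraint at x*: labor 91/105 (slack 14); dye 136/136 (tight); cotton 250/250 (tight).
Slack constraints have shadow price 0 (complementary slackness).
From A_Bᵀ y = c: 4·y_dye + 4·y_cotton = 32; 2·y_dye + 5·y_cotton = 37.
This yields shadow prices y_dye = 1, y_cotton = 7.
Reduced cost of twill: c₃ − yᵀa₃ = 21 − (1·1 + 7·4) = 21 − 29 = -8.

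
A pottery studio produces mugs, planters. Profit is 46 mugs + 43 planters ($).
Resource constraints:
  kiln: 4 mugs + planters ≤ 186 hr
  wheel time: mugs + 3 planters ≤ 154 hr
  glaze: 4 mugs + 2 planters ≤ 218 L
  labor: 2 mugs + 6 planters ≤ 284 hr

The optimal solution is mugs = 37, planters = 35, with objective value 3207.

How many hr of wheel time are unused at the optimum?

12

wheel time used = 1·37 + 3·35 = 142; slack = 154 − 142 = 12.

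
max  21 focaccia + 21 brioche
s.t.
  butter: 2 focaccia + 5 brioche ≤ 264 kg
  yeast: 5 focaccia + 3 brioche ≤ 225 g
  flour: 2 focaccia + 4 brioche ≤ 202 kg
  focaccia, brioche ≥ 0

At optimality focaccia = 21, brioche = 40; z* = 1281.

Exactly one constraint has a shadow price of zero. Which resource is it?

butter: 242/264 (slack 22)
yeast: 225/225 (binding)
flour: 202/202 (binding)
By complementary slackness, a constraint with positive slack has shadow price 0 → butter.

butter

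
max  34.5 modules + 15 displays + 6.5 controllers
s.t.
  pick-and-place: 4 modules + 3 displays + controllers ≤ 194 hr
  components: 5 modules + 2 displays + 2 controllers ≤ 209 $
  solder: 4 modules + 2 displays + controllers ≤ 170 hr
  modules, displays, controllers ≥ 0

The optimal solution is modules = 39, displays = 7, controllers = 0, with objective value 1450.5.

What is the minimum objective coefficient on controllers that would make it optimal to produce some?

12

Check each constraint at x*: pick-and-place 177/194 (slack 17); components 209/209 (tight); solder 170/170 (tight).
Since pick-and-place is not tight, its dual is 0.
The binding rows give the dual system: 5·y_components + 4·y_solder = 34.5 and 2·y_components + 2·y_solder = 15.
→ y_components = 4.5 and y_solder = 3.
controllers enters the basis when its profit ≥ yᵀa₃ = 4.5·2 + 3·1 = 12.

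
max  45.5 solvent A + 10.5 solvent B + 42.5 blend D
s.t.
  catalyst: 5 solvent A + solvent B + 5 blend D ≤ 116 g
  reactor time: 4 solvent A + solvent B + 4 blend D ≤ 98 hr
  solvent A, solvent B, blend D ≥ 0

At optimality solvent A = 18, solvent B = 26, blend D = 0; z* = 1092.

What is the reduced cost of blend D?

-3

Check each constraint at x*: catalyst 116/116 (tight); reactor time 98/98 (tight).
The binding rows give the dual system: 5·y_catalyst + 4·y_reactor time = 45.5 and 1·y_catalyst + 1·y_reactor time = 10.5.
Solving: y_catalyst = 3.5, y_reactor time = 7.
Reduced cost of blend D: c₃ − yᵀa₃ = 42.5 − (3.5·5 + 7·4) = 42.5 − 45.5 = -3.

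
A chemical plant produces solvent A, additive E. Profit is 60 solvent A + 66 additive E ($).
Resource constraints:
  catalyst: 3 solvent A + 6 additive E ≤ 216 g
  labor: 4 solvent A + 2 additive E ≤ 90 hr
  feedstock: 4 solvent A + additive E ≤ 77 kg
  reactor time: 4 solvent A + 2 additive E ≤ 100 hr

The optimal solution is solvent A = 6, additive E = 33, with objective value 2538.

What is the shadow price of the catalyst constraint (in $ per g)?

Binding: catalyst and labor. Non-binding: feedstock (20 unused), reactor time (10 unused).
By complementary slackness, y = 0 for the non-binding constraints.
The binding rows give the dual system: 3·y_catalyst + 4·y_labor = 60 and 6·y_catalyst + 2·y_labor = 66.
→ y_catalyst = 8 and y_labor = 9.
Shadow price of catalyst = 8.

8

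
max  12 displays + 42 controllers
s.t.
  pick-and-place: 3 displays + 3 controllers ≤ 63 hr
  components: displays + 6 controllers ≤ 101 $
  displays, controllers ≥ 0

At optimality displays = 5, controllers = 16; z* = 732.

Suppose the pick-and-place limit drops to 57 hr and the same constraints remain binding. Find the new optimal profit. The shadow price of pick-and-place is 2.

720

Δb = -6, so new z* = 732 + (2)·(-6) = 732 − 12 = 720.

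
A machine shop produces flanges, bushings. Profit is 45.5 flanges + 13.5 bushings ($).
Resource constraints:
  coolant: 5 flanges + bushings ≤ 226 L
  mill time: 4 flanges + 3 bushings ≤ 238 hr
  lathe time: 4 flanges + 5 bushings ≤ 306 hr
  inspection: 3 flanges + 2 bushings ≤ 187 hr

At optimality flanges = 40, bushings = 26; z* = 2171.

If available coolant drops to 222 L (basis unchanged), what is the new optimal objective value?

2141

Check each constraint at x*: coolant 226/226 (tight); mill time 238/238 (tight); lathe time 290/306 (slack 16); inspection 172/187 (slack 15).
Since lathe time, inspection are not tight, their duals are 0.
Dual feasibility on the basic columns requires 5·y_coolant + 4·y_mill time = 45.5, 1·y_coolant + 3·y_mill time = 13.5.
→ y_coolant = 7.5 and y_mill time = 2.
Δz = y_coolant·Δb = 7.5 × (-4) = -30, so new z* = 2171 − 30 = 2141.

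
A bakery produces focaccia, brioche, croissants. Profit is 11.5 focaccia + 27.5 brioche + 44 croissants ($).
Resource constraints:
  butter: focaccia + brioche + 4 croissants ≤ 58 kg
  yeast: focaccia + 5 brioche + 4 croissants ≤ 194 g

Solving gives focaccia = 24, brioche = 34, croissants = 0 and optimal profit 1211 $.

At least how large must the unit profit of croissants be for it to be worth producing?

Check each constraint at x*: butter 58/58 (tight); yeast 194/194 (tight).
Dual feasibility on the basic columns requires 1·y_butter + 1·y_yeast = 11.5, 1·y_butter + 5·y_yeast = 27.5.
This yields shadow prices y_butter = 7.5, y_yeast = 4.
croissants enters the basis when its profit ≥ yᵀa₃ = 7.5·4 + 4·4 = 46.

46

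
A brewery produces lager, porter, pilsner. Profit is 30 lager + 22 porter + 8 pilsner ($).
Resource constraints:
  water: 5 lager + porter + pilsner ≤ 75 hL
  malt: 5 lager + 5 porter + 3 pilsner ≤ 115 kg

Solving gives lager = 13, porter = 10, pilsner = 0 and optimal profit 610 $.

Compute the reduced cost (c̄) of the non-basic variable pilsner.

-6

Both water and malt are binding at x*.
From A_Bᵀ y = c: 5·y_water + 5·y_malt = 30; 1·y_water + 5·y_malt = 22.
This yields shadow prices y_water = 2, y_malt = 4.
Reduced cost of pilsner: c₃ − yᵀa₃ = 8 − (2·1 + 4·3) = 8 − 14 = -6.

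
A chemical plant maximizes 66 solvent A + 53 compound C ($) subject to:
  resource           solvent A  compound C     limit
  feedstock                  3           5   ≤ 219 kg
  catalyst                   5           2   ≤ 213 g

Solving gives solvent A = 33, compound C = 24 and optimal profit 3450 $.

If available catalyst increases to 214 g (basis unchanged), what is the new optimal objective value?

At the optimum: feedstock uses 219 of 219 (binding); catalyst uses 213 of 213 (binding).
From A_Bᵀ y = c: 3·y_feedstock + 5·y_catalyst = 66; 5·y_feedstock + 2·y_catalyst = 53.
→ y_feedstock = 7 and y_catalyst = 9.
Δz = y_catalyst·Δb = 9 × (1) = 9, so new z* = 3450 + 9 = 3459.

3459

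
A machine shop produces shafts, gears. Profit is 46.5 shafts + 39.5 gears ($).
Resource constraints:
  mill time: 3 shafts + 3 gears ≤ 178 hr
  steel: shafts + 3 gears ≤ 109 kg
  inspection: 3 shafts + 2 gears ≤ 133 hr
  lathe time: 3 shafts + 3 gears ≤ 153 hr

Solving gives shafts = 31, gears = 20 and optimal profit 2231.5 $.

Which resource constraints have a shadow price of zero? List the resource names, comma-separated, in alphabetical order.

mill time, steel

mill time: 153/178 (slack 25)
steel: 91/109 (slack 18)
inspection: 133/133 (binding)
lathe time: 153/153 (binding)
By complementary slackness, a constraint with positive slack has shadow price 0 → mill time, steel.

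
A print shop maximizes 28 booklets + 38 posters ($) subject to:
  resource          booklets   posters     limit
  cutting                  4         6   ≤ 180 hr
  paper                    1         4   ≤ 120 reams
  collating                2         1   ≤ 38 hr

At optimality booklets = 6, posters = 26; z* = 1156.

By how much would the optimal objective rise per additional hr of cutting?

6

At the optimum: cutting uses 180 of 180 (binding); paper uses 110 of 120 (slack = 10); collating uses 38 of 38 (binding).
Slack constraints have shadow price 0 (complementary slackness).
From A_Bᵀ y = c: 4·y_cutting + 2·y_collating = 28; 6·y_cutting + 1·y_collating = 38.
This yields shadow prices y_cutting = 6, y_collating = 2.
Shadow price of cutting = 6.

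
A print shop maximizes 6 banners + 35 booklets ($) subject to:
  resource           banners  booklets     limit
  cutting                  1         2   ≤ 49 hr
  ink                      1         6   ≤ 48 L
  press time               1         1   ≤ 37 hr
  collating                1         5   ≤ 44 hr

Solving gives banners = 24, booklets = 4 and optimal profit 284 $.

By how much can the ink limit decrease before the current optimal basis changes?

2.25

Binding constraints: ink, collating. The basis is B = [[1,6],[1,5]] with det -1.
Per unit decrease in ink, x* moves by d = (5, -1).
The basis stays optimal until press time becomes binding; allowable decrease = 2.25 L.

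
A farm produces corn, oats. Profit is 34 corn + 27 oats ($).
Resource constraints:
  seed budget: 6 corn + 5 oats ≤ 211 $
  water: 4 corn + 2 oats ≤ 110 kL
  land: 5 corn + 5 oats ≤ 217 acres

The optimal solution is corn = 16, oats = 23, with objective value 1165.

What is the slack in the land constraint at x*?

22

land used = 5·16 + 5·23 = 195; slack = 217 − 195 = 22.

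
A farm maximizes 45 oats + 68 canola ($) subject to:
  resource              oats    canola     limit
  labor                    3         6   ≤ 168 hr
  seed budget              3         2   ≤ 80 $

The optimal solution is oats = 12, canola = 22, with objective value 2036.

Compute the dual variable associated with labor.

9.5

Both labor and seed budget are binding at x*.
Dual feasibility on the basic columns requires 3·y_labor + 3·y_seed budget = 45, 6·y_labor + 2·y_seed budget = 68.
This yields shadow prices y_labor = 9.5, y_seed budget = 5.5.
Shadow price of labor = 9.5.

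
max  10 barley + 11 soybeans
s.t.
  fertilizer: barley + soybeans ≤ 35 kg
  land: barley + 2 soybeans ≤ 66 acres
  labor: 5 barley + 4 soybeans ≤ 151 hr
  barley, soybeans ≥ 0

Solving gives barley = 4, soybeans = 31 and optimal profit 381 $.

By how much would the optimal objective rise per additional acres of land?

At the optimum: fertilizer uses 35 of 35 (binding); land uses 66 of 66 (binding); labor uses 144 of 151 (slack = 7).
Slack constraints have shadow price 0 (complementary slackness).
Dual feasibility on the basic columns requires 1·y_fertilizer + 1·y_land = 10, 1·y_fertilizer + 2·y_land = 11.
Solving: y_fertilizer = 9, y_land = 1.
Shadow price of land = 1.

1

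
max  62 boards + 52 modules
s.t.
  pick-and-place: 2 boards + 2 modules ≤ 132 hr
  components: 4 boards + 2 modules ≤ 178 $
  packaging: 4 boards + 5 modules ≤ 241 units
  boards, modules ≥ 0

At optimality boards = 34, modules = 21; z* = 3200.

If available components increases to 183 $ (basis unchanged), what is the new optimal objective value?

3242.5

Check each constraint at x*: pick-and-place 110/132 (slack 22); components 178/178 (tight); packaging 241/241 (tight).
By complementary slackness, y = 0 for the non-binding constraint.
From A_Bᵀ y = c: 4·y_components + 4·y_packaging = 62; 2·y_components + 5·y_packaging = 52.
Solving: y_components = 8.5, y_packaging = 7.
Δz = y_components·Δb = 8.5 × (5) = 42.5, so new z* = 3200 + 42.5 = 3242.5.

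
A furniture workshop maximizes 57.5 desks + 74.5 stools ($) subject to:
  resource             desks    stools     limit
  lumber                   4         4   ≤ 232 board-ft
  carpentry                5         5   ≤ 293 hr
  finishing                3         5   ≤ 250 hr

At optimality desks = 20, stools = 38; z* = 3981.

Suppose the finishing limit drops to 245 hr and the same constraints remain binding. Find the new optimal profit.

Check each constraint at x*: lumber 232/232 (tight); carpentry 290/293 (slack 3); finishing 250/250 (tight).
Slack constraints have shadow price 0 (complementary slackness).
Dual feasibility on the basic columns requires 4·y_lumber + 3·y_finishing = 57.5, 4·y_lumber + 5·y_finishing = 74.5.
→ y_lumber = 8 and y_finishing = 8.5.
Δz = y_finishing·Δb = 8.5 × (-5) = -42.5, so new z* = 3981 − 42.5 = 3938.5.

3938.5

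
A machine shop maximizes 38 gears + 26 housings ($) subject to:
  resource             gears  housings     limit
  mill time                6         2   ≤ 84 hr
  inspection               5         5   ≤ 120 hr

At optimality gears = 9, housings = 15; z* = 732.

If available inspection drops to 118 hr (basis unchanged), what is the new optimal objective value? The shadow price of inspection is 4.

724

Δb = -2, so new z* = 732 + (4)·(-2) = 732 − 8 = 724.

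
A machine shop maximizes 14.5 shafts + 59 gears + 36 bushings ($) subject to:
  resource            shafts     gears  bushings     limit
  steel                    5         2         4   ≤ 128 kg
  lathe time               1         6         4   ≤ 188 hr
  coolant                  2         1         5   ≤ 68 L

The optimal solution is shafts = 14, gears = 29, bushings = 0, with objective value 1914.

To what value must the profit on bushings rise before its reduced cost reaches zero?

42

Binding: steel and lathe time. Non-binding: coolant (11 unused).
Slack constraints have shadow price 0 (complementary slackness).
The binding rows give the dual system: 5·y_steel + 1·y_lathe time = 14.5 and 2·y_steel + 6·y_lathe time = 59.
This yields shadow prices y_steel = 1, y_lathe time = 9.5.
bushings enters the basis when its profit ≥ yᵀa₃ = 1·4 + 9.5·4 = 42.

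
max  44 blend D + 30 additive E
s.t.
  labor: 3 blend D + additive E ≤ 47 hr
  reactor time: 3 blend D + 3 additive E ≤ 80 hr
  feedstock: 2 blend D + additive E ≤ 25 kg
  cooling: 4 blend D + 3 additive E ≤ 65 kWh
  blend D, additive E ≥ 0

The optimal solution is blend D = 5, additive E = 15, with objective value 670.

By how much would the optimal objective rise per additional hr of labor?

0

Binding: feedstock and cooling. Non-binding: labor (17 unused), reactor time (20 unused).
Slack constraints have shadow price 0 (complementary slackness).
The binding rows give the dual system: 2·y_feedstock + 4·y_cooling = 44 and 1·y_feedstock + 3·y_cooling = 30.
→ y_feedstock = 6 and y_cooling = 8.
Shadow price of labor = 0.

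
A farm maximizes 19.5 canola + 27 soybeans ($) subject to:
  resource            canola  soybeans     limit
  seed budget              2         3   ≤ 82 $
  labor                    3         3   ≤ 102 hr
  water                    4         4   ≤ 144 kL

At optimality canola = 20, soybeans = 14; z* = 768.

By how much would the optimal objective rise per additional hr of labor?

1.5

At the optimum: seed budget uses 82 of 82 (binding); labor uses 102 of 102 (binding); water uses 136 of 144 (slack = 8).
Slack constraints have shadow price 0 (complementary slackness).
The binding rows give the dual system: 2·y_seed budget + 3·y_labor = 19.5 and 3·y_seed budget + 3·y_labor = 27.
This yields shadow prices y_seed budget = 7.5, y_labor = 1.5.
Shadow price of labor = 1.5.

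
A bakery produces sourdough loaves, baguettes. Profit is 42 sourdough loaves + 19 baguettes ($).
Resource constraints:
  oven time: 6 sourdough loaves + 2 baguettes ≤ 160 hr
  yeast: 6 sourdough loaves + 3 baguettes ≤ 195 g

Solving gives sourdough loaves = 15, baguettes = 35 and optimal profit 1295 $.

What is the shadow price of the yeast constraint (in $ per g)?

Check each constraint at x*: oven time 160/160 (tight); yeast 195/195 (tight).
The binding rows give the dual system: 6·y_oven time + 6·y_yeast = 42 and 2·y_oven time + 3·y_yeast = 19.
Solving: y_oven time = 2, y_yeast = 5.
Shadow price of yeast = 5.

5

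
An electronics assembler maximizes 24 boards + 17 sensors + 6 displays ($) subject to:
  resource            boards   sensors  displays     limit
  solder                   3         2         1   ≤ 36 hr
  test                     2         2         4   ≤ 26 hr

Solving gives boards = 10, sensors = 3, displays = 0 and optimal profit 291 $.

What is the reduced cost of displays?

-7

Both solder and test are binding at x*.
The binding rows give the dual system: 3·y_solder + 2·y_test = 24 and 2·y_solder + 2·y_test = 17.
→ y_solder = 7 and y_test = 1.5.
Reduced cost of displays: c₃ − yᵀa₃ = 6 − (7·1 + 1.5·4) = 6 − 13 = -7.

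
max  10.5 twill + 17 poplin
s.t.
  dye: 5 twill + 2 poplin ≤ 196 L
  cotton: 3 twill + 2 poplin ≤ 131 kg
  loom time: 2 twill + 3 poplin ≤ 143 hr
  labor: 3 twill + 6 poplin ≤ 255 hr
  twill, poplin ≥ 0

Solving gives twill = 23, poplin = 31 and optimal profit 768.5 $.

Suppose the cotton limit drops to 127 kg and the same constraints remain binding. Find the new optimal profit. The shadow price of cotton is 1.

764.5

Δb = -4, so new z* = 768.5 + (1)·(-4) = 768.5 − 4 = 764.5.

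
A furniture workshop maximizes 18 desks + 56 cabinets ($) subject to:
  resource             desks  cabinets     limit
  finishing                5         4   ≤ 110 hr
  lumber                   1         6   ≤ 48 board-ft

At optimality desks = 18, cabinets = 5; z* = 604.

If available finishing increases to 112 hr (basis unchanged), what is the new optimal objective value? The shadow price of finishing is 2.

Δb = 2, so new z* = 604 + (2)·(2) = 604 + 4 = 608.

608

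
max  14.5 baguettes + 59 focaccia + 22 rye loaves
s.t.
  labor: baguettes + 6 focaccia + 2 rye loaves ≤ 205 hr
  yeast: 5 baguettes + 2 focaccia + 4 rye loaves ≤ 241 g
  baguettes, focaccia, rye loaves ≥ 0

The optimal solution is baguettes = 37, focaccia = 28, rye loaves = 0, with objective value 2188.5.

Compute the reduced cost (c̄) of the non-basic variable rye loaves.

Both labor and yeast are binding at x*.
From A_Bᵀ y = c: 1·y_labor + 5·y_yeast = 14.5; 6·y_labor + 2·y_yeast = 59.
→ y_labor = 9.5 and y_yeast = 1.
Reduced cost of rye loaves: c₃ − yᵀa₃ = 22 − (9.5·2 + 1·4) = 22 − 23 = -1.

-1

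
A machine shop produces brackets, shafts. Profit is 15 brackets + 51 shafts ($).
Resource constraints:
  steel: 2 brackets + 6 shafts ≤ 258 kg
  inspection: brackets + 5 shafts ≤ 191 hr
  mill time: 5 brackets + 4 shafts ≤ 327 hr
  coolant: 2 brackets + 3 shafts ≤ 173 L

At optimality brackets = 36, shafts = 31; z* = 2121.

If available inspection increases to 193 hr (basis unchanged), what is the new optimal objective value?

2127

At the optimum: steel uses 258 of 258 (binding); inspection uses 191 of 191 (binding); mill time uses 304 of 327 (slack = 23); coolant uses 165 of 173 (slack = 8).
Slack constraints have shadow price 0 (complementary slackness).
Dual feasibility on the basic columns requires 2·y_steel + 1·y_inspection = 15, 6·y_steel + 5·y_inspection = 51.
Solving: y_steel = 6, y_inspection = 3.
Δz = y_inspection·Δb = 3 × (2) = 6, so new z* = 2121 + 6 = 2127.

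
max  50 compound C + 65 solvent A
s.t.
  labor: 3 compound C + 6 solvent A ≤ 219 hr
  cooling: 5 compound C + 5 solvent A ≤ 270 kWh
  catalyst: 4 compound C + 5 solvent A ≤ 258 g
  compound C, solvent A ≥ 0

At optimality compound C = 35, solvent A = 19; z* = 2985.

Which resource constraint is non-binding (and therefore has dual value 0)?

catalyst

labor: 219/219 (binding)
cooling: 270/270 (binding)
catalyst: 235/258 (slack 23)
By complementary slackness, a constraint with positive slack has shadow price 0 → catalyst.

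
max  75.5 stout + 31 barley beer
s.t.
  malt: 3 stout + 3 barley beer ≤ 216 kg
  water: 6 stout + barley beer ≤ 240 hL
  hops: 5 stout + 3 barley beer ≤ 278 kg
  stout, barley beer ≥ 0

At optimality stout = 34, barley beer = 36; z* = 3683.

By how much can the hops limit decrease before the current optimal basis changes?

Binding constraints: water, hops. The basis is B = [[6,1],[5,3]] with det 13.
Per unit decrease in hops, x* moves by d = (0.0769, -0.4615).
The basis stays optimal until barley beer reaches 0; allowable decrease = 78 kg.

78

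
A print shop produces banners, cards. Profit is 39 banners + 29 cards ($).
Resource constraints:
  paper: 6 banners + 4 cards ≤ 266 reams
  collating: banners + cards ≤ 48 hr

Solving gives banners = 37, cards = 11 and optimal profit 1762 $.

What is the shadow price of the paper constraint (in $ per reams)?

5

Both paper and collating are binding at x*.
From A_Bᵀ y = c: 6·y_paper + 1·y_collating = 39; 4·y_paper + 1·y_collating = 29.
This yields shadow prices y_paper = 5, y_collating = 9.
Shadow price of paper = 5.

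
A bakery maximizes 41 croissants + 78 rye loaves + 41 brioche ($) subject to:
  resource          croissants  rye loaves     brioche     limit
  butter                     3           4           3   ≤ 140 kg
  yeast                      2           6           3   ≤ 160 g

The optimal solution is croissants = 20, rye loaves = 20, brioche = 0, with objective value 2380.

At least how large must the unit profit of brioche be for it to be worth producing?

48

Both butter and yeast are binding at x*.
From A_Bᵀ y = c: 3·y_butter + 2·y_yeast = 41; 4·y_butter + 6·y_yeast = 78.
This yields shadow prices y_butter = 9, y_yeast = 7.
brioche enters the basis when its profit ≥ yᵀa₃ = 9·3 + 7·3 = 48.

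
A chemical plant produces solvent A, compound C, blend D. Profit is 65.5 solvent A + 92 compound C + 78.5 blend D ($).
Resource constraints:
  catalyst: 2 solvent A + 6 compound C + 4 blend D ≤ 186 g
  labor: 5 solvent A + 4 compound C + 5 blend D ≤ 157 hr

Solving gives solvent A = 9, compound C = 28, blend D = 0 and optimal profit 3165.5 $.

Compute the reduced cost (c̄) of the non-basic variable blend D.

Both catalyst and labor are binding at x*.
From A_Bᵀ y = c: 2·y_catalyst + 5·y_labor = 65.5; 6·y_catalyst + 4·y_labor = 92.
This yields shadow prices y_catalyst = 9, y_labor = 9.5.
Reduced cost of blend D: c₃ − yᵀa₃ = 78.5 − (9·4 + 9.5·5) = 78.5 − 83.5 = -5.

-5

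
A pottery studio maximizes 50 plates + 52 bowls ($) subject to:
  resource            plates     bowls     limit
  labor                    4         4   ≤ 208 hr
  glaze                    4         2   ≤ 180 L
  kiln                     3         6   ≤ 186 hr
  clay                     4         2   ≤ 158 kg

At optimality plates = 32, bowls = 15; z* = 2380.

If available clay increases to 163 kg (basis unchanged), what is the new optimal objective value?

2420

At the optimum: labor uses 188 of 208 (slack = 20); glaze uses 158 of 180 (slack = 22); kiln uses 186 of 186 (binding); clay uses 158 of 158 (binding).
By complementary slackness, y = 0 for the non-binding constraints.
From A_Bᵀ y = c: 3·y_kiln + 4·y_clay = 50; 6·y_kiln + 2·y_clay = 52.
→ y_kiln = 6 and y_clay = 8.
Δz = y_clay·Δb = 8 × (5) = 40, so new z* = 2380 + 40 = 2420.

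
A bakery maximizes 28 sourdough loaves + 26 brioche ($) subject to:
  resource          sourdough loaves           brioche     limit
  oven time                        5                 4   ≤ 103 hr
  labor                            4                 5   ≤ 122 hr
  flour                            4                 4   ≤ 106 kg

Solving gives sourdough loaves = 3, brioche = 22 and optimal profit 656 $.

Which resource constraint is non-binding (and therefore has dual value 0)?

oven time: 103/103 (binding)
labor: 122/122 (binding)
flour: 100/106 (slack 6)
By complementary slackness, a constraint with positive slack has shadow price 0 → flour.

flour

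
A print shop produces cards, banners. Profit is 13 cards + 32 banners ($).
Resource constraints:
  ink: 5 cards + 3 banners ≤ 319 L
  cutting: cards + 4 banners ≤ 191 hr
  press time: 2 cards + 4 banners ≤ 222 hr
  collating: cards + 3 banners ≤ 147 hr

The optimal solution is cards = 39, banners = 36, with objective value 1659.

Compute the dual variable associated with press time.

3.5

Check each constraint at x*: ink 303/319 (slack 16); cutting 183/191 (slack 8); press time 222/222 (tight); collating 147/147 (tight).
By complementary slackness, y = 0 for the non-binding constraints.
The binding rows give the dual system: 2·y_press time + 1·y_collating = 13 and 4·y_press time + 3·y_collating = 32.
This yields shadow prices y_press time = 3.5, y_collating = 6.
Shadow price of press time = 3.5.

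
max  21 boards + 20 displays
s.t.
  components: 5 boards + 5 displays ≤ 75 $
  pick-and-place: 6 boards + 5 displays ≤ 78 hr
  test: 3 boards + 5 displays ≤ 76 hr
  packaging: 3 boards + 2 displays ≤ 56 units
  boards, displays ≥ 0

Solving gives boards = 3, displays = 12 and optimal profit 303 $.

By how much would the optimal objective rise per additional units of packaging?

At the optimum: components uses 75 of 75 (binding); pick-and-place uses 78 of 78 (binding); test uses 69 of 76 (slack = 7); packaging uses 33 of 56 (slack = 23).
Slack constraints have shadow price 0 (complementary slackness).
The binding rows give the dual system: 5·y_components + 6·y_pick-and-place = 21 and 5·y_components + 5·y_pick-and-place = 20.
→ y_components = 3 and y_pick-and-place = 1.
Shadow price of packaging = 0.

0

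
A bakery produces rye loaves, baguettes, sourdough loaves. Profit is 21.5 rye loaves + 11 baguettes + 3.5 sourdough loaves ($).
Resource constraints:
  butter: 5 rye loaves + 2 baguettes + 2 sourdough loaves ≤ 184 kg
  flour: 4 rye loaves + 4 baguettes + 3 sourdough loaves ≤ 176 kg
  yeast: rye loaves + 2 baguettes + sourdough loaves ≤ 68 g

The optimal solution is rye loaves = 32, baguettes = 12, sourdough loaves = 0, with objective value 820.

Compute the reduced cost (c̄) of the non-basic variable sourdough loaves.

-6.5

At the optimum: butter uses 184 of 184 (binding); flour uses 176 of 176 (binding); yeast uses 56 of 68 (slack = 12).
Since yeast is not tight, its dual is 0.
From A_Bᵀ y = c: 5·y_butter + 4·y_flour = 21.5; 2·y_butter + 4·y_flour = 11.
This yields shadow prices y_butter = 3.5, y_flour = 1.
Reduced cost of sourdough loaves: c₃ − yᵀa₃ = 3.5 − (3.5·2 + 1·3) = 3.5 − 10 = -6.5.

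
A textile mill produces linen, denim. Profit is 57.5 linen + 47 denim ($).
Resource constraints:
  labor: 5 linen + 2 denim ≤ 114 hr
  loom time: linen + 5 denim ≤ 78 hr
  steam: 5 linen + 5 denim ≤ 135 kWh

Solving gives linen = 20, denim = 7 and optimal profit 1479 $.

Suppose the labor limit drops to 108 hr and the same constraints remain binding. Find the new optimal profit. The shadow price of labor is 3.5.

1458

Δb = -6, so new z* = 1479 + (3.5)·(-6) = 1479 − 21 = 1458.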